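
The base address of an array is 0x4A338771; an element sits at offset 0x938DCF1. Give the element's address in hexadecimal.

0x536C6462

Add column by column in base 16, right to left:
  1+1 = 2
  7+F = 6 carry 1
  7+C+1 = 4 carry 1
  8+D+1 = 6 carry 1
  3+8+1 = C
  3+3 = 6
  A+9 = 3 carry 1
  4+0+1 = 5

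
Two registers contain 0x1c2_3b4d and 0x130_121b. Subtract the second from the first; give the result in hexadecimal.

Subtract column by column in base 16:
  d-b → 2
  4-1 → 3
  b-2 → 9
  3-1 → 2
  2-0 → 2
  c-3 → 9
  1-1 → 0

0x922932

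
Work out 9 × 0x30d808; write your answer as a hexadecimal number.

Multiply each base-16 digit by 9, carrying:
  8×9 = 72 → write 8 carry 4
  0×9+4 = 4 → write 4
  8×9 = 72 → write 8 carry 4
  d×9+4 = 121 → write 9 carry 7
  0×9+7 = 7 → write 7
  3×9 = 27 → write b carry 1
  remaining carry: 1

0x1b79848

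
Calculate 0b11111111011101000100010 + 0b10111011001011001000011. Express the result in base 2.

0b110111010101000001100101

Add column by column in base 2, right to left:
  0+1 = 1
  1+1 = 0 carry 1
  0+0+1 = 1
  0+0 = 0
  0+0 = 0
  1+0 = 1
  0+1 = 1
  0+0 = 0
  0+0 = 0
  1+1 = 0 carry 1
  0+1+1 = 0 carry 1
  1+0+1 = 0 carry 1
  1+1+1 = 1 carry 1
  1+0+1 = 0 carry 1
  0+0+1 = 1
  1+1 = 0 carry 1
  1+1+1 = 1 carry 1
  1+0+1 = 0 carry 1
  1+1+1 = 1 carry 1
  1+1+1 = 1 carry 1
  1+1+1 = 1 carry 1
  1+0+1 = 0 carry 1
  1+1+1 = 1 carry 1
  final carry 1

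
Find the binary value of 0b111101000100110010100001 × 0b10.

0b1111010001001100101000010

Multiply each base-2 digit by 2, carrying:
  1×2 = 2 → write 0 carry 1
  0×2+1 = 1 → write 1
  0×2 = 0 → write 0
  0×2 = 0 → write 0
  0×2 = 0 → write 0
  1×2 = 2 → write 0 carry 1
  0×2+1 = 1 → write 1
  1×2 = 2 → write 0 carry 1
  0×2+1 = 1 → write 1
  0×2 = 0 → write 0
  1×2 = 2 → write 0 carry 1
  1×2+1 = 3 → write 1 carry 1
  0×2+1 = 1 → write 1
  0×2 = 0 → write 0
  1×2 = 2 → write 0 carry 1
  0×2+1 = 1 → write 1
  0×2 = 0 → write 0
  0×2 = 0 → write 0
  1×2 = 2 → write 0 carry 1
  0×2+1 = 1 → write 1
  1×2 = 2 → write 0 carry 1
  1×2+1 = 3 → write 1 carry 1
  1×2+1 = 3 → write 1 carry 1
  1×2+1 = 3 → write 1 carry 1
  remaining carry: 1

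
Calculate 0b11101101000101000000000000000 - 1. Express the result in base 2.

0b11101101000100111111111111111

The trailing 15 digits are 0, so subtracting 1 borrows through: they become 1 and the next digit up decrements.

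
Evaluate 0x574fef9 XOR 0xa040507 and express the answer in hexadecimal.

0xf70fbfe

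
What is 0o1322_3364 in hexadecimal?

0x2D26F4

Each octal digit is 3 bits: 1=001 3=011 2=010 2=010 3=011 3=011 6=110 4=100.
Group the bits into nibbles: 0010 1101 0010 0110 1111 0100 → 2D26F4.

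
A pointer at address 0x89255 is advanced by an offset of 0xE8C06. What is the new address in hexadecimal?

Add column by column in base 16, right to left:
  5+6 = B
  5+0 = 5
  2+C = E
  9+8 = 1 carry 1
  8+E+1 = 7 carry 1
  final carry 1

0x171E5B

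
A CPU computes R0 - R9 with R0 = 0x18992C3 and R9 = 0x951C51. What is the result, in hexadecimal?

Subtract column by column in base 16:
  3-1 → 2
  C-5 → 7
  2-C → 6 (borrow)
  9-1-1 → 7
  9-5 → 4
  8-9 → F (borrow)
  1-0-1 → 0

0xF47672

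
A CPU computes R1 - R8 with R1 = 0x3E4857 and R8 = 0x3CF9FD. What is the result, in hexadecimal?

0x14E5A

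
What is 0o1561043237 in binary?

0b1101110001000100011010011111

Each octal digit is 3 bits: 1=001 5=101 6=110 1=001 0=000 4=100 3=011 2=010 3=011 7=111.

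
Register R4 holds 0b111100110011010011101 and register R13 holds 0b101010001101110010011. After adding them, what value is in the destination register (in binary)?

Add column by column in base 2, right to left:
  1+1 = 0 carry 1
  0+1+1 = 0 carry 1
  1+0+1 = 0 carry 1
  1+0+1 = 0 carry 1
  1+1+1 = 1 carry 1
  0+0+1 = 1
  0+0 = 0
  1+1 = 0 carry 1
  0+1+1 = 0 carry 1
  1+1+1 = 1 carry 1
  1+0+1 = 0 carry 1
  0+1+1 = 0 carry 1
  0+1+1 = 0 carry 1
  1+0+1 = 0 carry 1
  1+0+1 = 0 carry 1
  0+0+1 = 1
  0+1 = 1
  1+0 = 1
  1+1 = 0 carry 1
  1+0+1 = 0 carry 1
  1+1+1 = 1 carry 1
  final carry 1

0b1100111000001000110000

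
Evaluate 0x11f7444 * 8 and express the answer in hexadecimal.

Multiply each base-16 digit by 8, carrying:
  4×8 = 32 → write 0 carry 2
  4×8+2 = 34 → write 2 carry 2
  4×8+2 = 34 → write 2 carry 2
  7×8+2 = 58 → write a carry 3
  f×8+3 = 123 → write b carry 7
  1×8+7 = 15 → write f
  1×8 = 8 → write 8

0x8fba220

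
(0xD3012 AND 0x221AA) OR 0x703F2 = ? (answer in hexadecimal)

0xD3012 AND 0x221AA = 0x02002.
Then OR with 0x703F2.

0x723F2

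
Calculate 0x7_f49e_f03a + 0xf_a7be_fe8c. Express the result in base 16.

Add column by column in base 16, right to left:
  a+c = 6 carry 1
  3+8+1 = c
  0+e = e
  f+f = e carry 1
  e+e+1 = d carry 1
  9+b+1 = 5 carry 1
  4+7+1 = c
  f+a = 9 carry 1
  7+f+1 = 7 carry 1
  final carry 1

0x179c5deec6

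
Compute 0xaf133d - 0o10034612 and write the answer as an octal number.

0o43554663

0xaf133d = 0o53611475 in octal.
Subtract column by column in base 8:
  5-2 → 3
  7-1 → 6
  4-6 → 6 (borrow)
  1-4-1 → 4 (borrow)
  1-3-1 → 5 (borrow)
  6-0-1 → 5
  3-0 → 3
  5-1 → 4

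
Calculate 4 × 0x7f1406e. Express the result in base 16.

Multiply each base-16 digit by 4, carrying:
  e×4 = 56 → write 8 carry 3
  6×4+3 = 27 → write b carry 1
  0×4+1 = 1 → write 1
  4×4 = 16 → write 0 carry 1
  1×4+1 = 5 → write 5
  f×4 = 60 → write c carry 3
  7×4+3 = 31 → write f carry 1
  remaining carry: 1

0x1fc501b8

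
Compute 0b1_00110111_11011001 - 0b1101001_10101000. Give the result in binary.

Subtract column by column in base 2:
  1-0 → 1
  0-0 → 0
  0-0 → 0
  1-1 → 0
  1-0 → 1
  0-1 → 1 (borrow)
  1-0-1 → 0
  1-1 → 0
  1-1 → 0
  1-0 → 1
  1-0 → 1
  0-1 → 1 (borrow)
  1-0-1 → 0
  1-1 → 0
  0-1 → 1 (borrow)
  0-0-1 → 1 (borrow)
  1-0-1 → 0

0b1100111000110001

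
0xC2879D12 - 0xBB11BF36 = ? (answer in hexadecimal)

0x775DDDC

Subtract column by column in base 16:
  2-6 → C (borrow)
  1-3-1 → D (borrow)
  D-F-1 → D (borrow)
  9-B-1 → D (borrow)
  7-1-1 → 5
  8-1 → 7
  2-B → 7 (borrow)
  C-B-1 → 0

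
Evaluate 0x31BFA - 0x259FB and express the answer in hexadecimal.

Subtract column by column in base 16:
  A-B → F (borrow)
  F-F-1 → F (borrow)
  B-9-1 → 1
  1-5 → C (borrow)
  3-2-1 → 0

0xC1FF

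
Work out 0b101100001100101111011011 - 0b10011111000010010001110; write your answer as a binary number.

0b11000010100011101001101

Subtract column by column in base 2:
  1-0 → 1
  1-1 → 0
  0-1 → 1 (borrow)
  1-1-1 → 1 (borrow)
  1-0-1 → 0
  0-0 → 0
  1-0 → 1
  1-1 → 0
  1-0 → 1
  1-0 → 1
  0-1 → 1 (borrow)
  1-0-1 → 0
  0-0 → 0
  0-0 → 0
  1-0 → 1
  1-1 → 0
  0-1 → 1 (borrow)
  0-1-1 → 0 (borrow)
  0-1-1 → 0 (borrow)
  0-1-1 → 0 (borrow)
  1-0-1 → 0
  1-0 → 1
  0-1 → 1 (borrow)
  1-0-1 → 0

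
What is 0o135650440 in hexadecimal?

Each octal digit is 3 bits: 1=001 3=011 5=101 6=110 5=101 0=000 4=100 4=100 0=000.
Group the bits into nibbles: 0001 0111 0111 0101 0001 0010 0000 → 1775120.

0x1775120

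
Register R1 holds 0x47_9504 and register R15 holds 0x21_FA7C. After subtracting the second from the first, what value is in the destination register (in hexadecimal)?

Subtract column by column in base 16:
  4-C → 8 (borrow)
  0-7-1 → 8 (borrow)
  5-A-1 → A (borrow)
  9-F-1 → 9 (borrow)
  7-1-1 → 5
  4-2 → 2

0x259A88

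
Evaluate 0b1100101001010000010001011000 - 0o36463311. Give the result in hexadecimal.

0b1100101001010000010001011000 = 0xCA50458 in hexadecimal.
0o36463311 = 0x7A66C9 in hexadecimal.
Subtract column by column in base 16:
  8-9 → F (borrow)
  5-C-1 → 8 (borrow)
  4-6-1 → D (borrow)
  0-6-1 → 9 (borrow)
  5-A-1 → A (borrow)
  A-7-1 → 2
  C-0 → C

0xC2A9D8F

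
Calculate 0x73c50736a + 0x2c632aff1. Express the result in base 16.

0xa0283235b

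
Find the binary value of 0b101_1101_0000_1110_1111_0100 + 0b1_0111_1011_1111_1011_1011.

0b11101001100111010101111

Add column by column in base 2, right to left:
  0+1 = 1
  0+1 = 1
  1+0 = 1
  0+1 = 1
  1+1 = 0 carry 1
  1+1+1 = 1 carry 1
  1+0+1 = 0 carry 1
  1+1+1 = 1 carry 1
  0+1+1 = 0 carry 1
  1+1+1 = 1 carry 1
  1+1+1 = 1 carry 1
  1+1+1 = 1 carry 1
  0+1+1 = 0 carry 1
  0+1+1 = 0 carry 1
  0+0+1 = 1
  0+1 = 1
  1+1 = 0 carry 1
  0+1+1 = 0 carry 1
  1+1+1 = 1 carry 1
  1+0+1 = 0 carry 1
  1+1+1 = 1 carry 1
  0+0+1 = 1
  1+0 = 1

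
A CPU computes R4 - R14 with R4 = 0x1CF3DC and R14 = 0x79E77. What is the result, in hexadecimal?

0x155565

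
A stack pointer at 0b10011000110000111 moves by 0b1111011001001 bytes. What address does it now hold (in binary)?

Add column by column in base 2, right to left:
  1+1 = 0 carry 1
  1+0+1 = 0 carry 1
  1+0+1 = 0 carry 1
  0+1+1 = 0 carry 1
  0+0+1 = 1
  0+0 = 0
  0+1 = 1
  1+1 = 0 carry 1
  1+0+1 = 0 carry 1
  0+1+1 = 0 carry 1
  0+1+1 = 0 carry 1
  0+1+1 = 0 carry 1
  1+1+1 = 1 carry 1
  1+0+1 = 0 carry 1
  0+0+1 = 1
  0+0 = 0
  1+0 = 1

0b10101000001010000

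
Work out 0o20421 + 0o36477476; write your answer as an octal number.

0o36520117

Add column by column in base 8, right to left:
  1+6 = 7
  2+7 = 1 carry 1
  4+4+1 = 1 carry 1
  0+7+1 = 0 carry 1
  2+7+1 = 2 carry 1
  0+4+1 = 5
  0+6 = 6
  0+3 = 3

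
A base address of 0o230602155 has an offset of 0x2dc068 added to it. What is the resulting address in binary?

0o230602155 = 0b10011000110000010001101101 in binary.
0x2dc068 = 0b1011011100000001101000 in binary.
Add column by column in base 2, right to left:
  1+0 = 1
  0+0 = 0
  1+0 = 1
  1+1 = 0 carry 1
  0+0+1 = 1
  1+1 = 0 carry 1
  1+1+1 = 1 carry 1
  0+0+1 = 1
  0+0 = 0
  0+0 = 0
  1+0 = 1
  0+0 = 0
  0+0 = 0
  0+0 = 0
  0+1 = 1
  0+1 = 1
  1+1 = 0 carry 1
  1+0+1 = 0 carry 1
  0+1+1 = 0 carry 1
  0+1+1 = 0 carry 1
  0+0+1 = 1
  1+1 = 0 carry 1
  1+0+1 = 0 carry 1
  0+0+1 = 1
  0+0 = 0
  1+0 = 1

0b10100100001100010011010101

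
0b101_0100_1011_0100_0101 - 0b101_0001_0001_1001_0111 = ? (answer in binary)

0b11100110101110

Subtract column by column in base 2:
  1-1 → 0
  0-1 → 1 (borrow)
  1-1-1 → 1 (borrow)
  0-0-1 → 1 (borrow)
  0-1-1 → 0 (borrow)
  0-0-1 → 1 (borrow)
  1-0-1 → 0
  0-1 → 1 (borrow)
  1-1-1 → 1 (borrow)
  1-0-1 → 0
  0-0 → 0
  1-0 → 1
  0-1 → 1 (borrow)
  0-0-1 → 1 (borrow)
  1-0-1 → 0
  0-0 → 0
  1-1 → 0
  0-0 → 0
  1-1 → 0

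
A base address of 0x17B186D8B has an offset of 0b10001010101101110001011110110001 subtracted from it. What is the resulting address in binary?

0b11110000011000010101010111011010

0x17B186D8B = 0b101111011000110000110110110001011 in binary.
Subtract column by column in base 2:
  1-1 → 0
  1-0 → 1
  0-0 → 0
  1-0 → 1
  0-1 → 1 (borrow)
  0-1-1 → 0 (borrow)
  0-0-1 → 1 (borrow)
  1-1-1 → 1 (borrow)
  1-1-1 → 1 (borrow)
  0-1-1 → 0 (borrow)
  1-1-1 → 1 (borrow)
  1-0-1 → 0
  0-1 → 1 (borrow)
  1-0-1 → 0
  1-0 → 1
  0-0 → 0
  0-1 → 1 (borrow)
  0-1-1 → 0 (borrow)
  0-1-1 → 0 (borrow)
  1-0-1 → 0
  1-1 → 0
  0-1 → 1 (borrow)
  0-0-1 → 1 (borrow)
  0-1-1 → 0 (borrow)
  1-0-1 → 0
  1-1 → 0
  0-0 → 0
  1-1 → 0
  1-0 → 1
  1-0 → 1
  1-0 → 1
  0-1 → 1 (borrow)
  1-0-1 → 0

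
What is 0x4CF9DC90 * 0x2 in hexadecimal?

Multiply each base-16 digit by 2, carrying:
  0×2 = 0 → write 0
  9×2 = 18 → write 2 carry 1
  C×2+1 = 25 → write 9 carry 1
  D×2+1 = 27 → write B carry 1
  9×2+1 = 19 → write 3 carry 1
  F×2+1 = 31 → write F carry 1
  C×2+1 = 25 → write 9 carry 1
  4×2+1 = 9 → write 9

0x99F3B920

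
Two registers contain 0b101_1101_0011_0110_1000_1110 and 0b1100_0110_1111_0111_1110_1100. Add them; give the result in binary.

0b1001001000010111001111010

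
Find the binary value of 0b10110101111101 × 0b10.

0b101101011111010

Multiply each base-2 digit by 2, carrying:
  1×2 = 2 → write 0 carry 1
  0×2+1 = 1 → write 1
  1×2 = 2 → write 0 carry 1
  1×2+1 = 3 → write 1 carry 1
  1×2+1 = 3 → write 1 carry 1
  1×2+1 = 3 → write 1 carry 1
  1×2+1 = 3 → write 1 carry 1
  0×2+1 = 1 → write 1
  1×2 = 2 → write 0 carry 1
  0×2+1 = 1 → write 1
  1×2 = 2 → write 0 carry 1
  1×2+1 = 3 → write 1 carry 1
  0×2+1 = 1 → write 1
  1×2 = 2 → write 0 carry 1
  remaining carry: 1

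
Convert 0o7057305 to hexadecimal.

0x1c5ec5

Each octal digit is 3 bits: 7=111 0=000 5=101 7=111 3=011 0=000 5=101.
Group the bits into nibbles: 0001 1100 0101 1110 1100 0101 → 1c5ec5.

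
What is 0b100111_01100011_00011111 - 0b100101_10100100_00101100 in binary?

0b11011111011110011

Subtract column by column in base 2:
  1-0 → 1
  1-0 → 1
  1-1 → 0
  1-1 → 0
  1-0 → 1
  0-1 → 1 (borrow)
  0-0-1 → 1 (borrow)
  0-0-1 → 1 (borrow)
  1-0-1 → 0
  1-0 → 1
  0-1 → 1 (borrow)
  0-0-1 → 1 (borrow)
  0-0-1 → 1 (borrow)
  1-1-1 → 1 (borrow)
  1-0-1 → 0
  0-1 → 1 (borrow)
  1-1-1 → 1 (borrow)
  1-0-1 → 0
  1-1 → 0
  0-0 → 0
  0-0 → 0
  1-1 → 0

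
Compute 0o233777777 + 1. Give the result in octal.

The trailing 6 digits are 7 (max in base 8), so adding 1 cascades: they roll to 0 and the next digit up increments.

0o234000000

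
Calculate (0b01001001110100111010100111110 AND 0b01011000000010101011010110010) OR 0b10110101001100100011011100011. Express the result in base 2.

0b01001001110100111010100111110 AND 0b01011000000010101011010110010 = 0b01001000000000101010000110010.
Then OR with 0b10110101001100100011011100011.

0b11111101001100101011011110011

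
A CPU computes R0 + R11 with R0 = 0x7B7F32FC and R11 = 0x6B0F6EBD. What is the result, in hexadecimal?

Add column by column in base 16, right to left:
  C+D = 9 carry 1
  F+B+1 = B carry 1
  2+E+1 = 1 carry 1
  3+6+1 = A
  F+F = E carry 1
  7+0+1 = 8
  B+B = 6 carry 1
  7+6+1 = E

0xE68EA1B9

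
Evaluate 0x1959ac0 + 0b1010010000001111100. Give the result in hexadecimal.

0x19abb3c

0b1010010000001111100 = 0x5207c in hexadecimal.
Add column by column in base 16, right to left:
  0+c = c
  c+7 = 3 carry 1
  a+0+1 = b
  9+2 = b
  5+5 = a
  9+0 = 9
  1+0 = 1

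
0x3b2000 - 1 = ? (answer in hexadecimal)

0x3b1fff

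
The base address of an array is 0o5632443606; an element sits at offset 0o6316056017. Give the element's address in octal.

Add column by column in base 8, right to left:
  6+7 = 5 carry 1
  0+1+1 = 2
  6+0 = 6
  3+6 = 1 carry 1
  4+5+1 = 2 carry 1
  4+0+1 = 5
  2+6 = 0 carry 1
  3+1+1 = 5
  6+3 = 1 carry 1
  5+6+1 = 4 carry 1
  final carry 1

0o14150521625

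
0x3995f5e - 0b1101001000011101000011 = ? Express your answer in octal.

0o331154033

0x3995f5e = 0o346257536 in octal.
0b1101001000011101000011 = 0o15103503 in octal.
Subtract column by column in base 8:
  6-3 → 3
  3-0 → 3
  5-5 → 0
  7-3 → 4
  5-0 → 5
  2-1 → 1
  6-5 → 1
  4-1 → 3
  3-0 → 3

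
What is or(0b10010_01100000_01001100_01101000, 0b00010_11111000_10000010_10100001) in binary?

0b10010111110001100111011101001

OR bit by bit (1 where either bit is 1):
  10010011000000100110001101000
| 00010111110001000001010100001
= 10010111110001100111011101001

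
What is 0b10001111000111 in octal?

0o21707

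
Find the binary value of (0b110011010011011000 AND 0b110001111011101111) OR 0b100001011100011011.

0b110011010011011000 AND 0b110001111011101111 = 0b110001010011001000.
Then OR with 0b100001011100011011.

0b110001011111011011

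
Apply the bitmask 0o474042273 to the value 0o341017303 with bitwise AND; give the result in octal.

AND each oct digit independently (no carries):
  3&4=0, 4&7=4, 1&4=0, 0&0=0, 1&4=0, 7&2=2, 3&2=2, 0&7=0, 3&3=3

0o040002203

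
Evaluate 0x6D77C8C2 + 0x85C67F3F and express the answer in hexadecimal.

Add column by column in base 16, right to left:
  2+F = 1 carry 1
  C+3+1 = 0 carry 1
  8+F+1 = 8 carry 1
  C+7+1 = 4 carry 1
  7+6+1 = E
  7+C = 3 carry 1
  D+5+1 = 3 carry 1
  6+8+1 = F

0xF33E4801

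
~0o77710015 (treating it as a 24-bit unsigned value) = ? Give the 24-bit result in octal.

0o00067762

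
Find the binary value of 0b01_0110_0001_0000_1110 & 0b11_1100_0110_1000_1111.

0b010100000000001110

AND bit by bit (1 only where both bits are 1):
  010110000100001110
& 111100011010001111
= 010100000000001110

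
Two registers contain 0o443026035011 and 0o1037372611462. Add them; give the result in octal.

Add column by column in base 8, right to left:
  1+2 = 3
  1+6 = 7
  0+4 = 4
  5+1 = 6
  3+1 = 4
  0+6 = 6
  6+2 = 0 carry 1
  2+7+1 = 2 carry 1
  0+3+1 = 4
  3+7 = 2 carry 1
  4+3+1 = 0 carry 1
  4+0+1 = 5
  0+1 = 1

0o1502420646473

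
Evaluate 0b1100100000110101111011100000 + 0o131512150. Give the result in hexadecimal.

0b1100100000110101111011100000 = 0xC835EE0 in hexadecimal.
0o131512150 = 0x1669468 in hexadecimal.
Add column by column in base 16, right to left:
  0+8 = 8
  E+6 = 4 carry 1
  E+4+1 = 3 carry 1
  5+9+1 = F
  3+6 = 9
  8+6 = E
  C+1 = D

0xDE9F348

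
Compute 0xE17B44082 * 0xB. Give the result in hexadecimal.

Multiply each base-16 digit by 11, carrying:
  2×11 = 22 → write 6 carry 1
  8×11+1 = 89 → write 9 carry 5
  0×11+5 = 5 → write 5
  4×11 = 44 → write C carry 2
  4×11+2 = 46 → write E carry 2
  B×11+2 = 123 → write B carry 7
  7×11+7 = 84 → write 4 carry 5
  1×11+5 = 16 → write 0 carry 1
  E×11+1 = 155 → write B carry 9
  remaining carry: 9

0x9B04BEC596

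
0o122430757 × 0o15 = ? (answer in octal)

Multiply each base-8 digit by 13, carrying:
  7×13 = 91 → write 3 carry 11
  5×13+11 = 76 → write 4 carry 9
  7×13+9 = 100 → write 4 carry 12
  0×13+12 = 12 → write 4 carry 1
  3×13+1 = 40 → write 0 carry 5
  4×13+5 = 57 → write 1 carry 7
  2×13+7 = 33 → write 1 carry 4
  2×13+4 = 30 → write 6 carry 3
  1×13+3 = 16 → write 0 carry 2
  remaining carry: 2

0o2061104443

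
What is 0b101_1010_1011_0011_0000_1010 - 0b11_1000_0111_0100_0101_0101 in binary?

0b1000100011111010110101

Subtract column by column in base 2:
  0-1 → 1 (borrow)
  1-0-1 → 0
  0-1 → 1 (borrow)
  1-0-1 → 0
  0-1 → 1 (borrow)
  0-0-1 → 1 (borrow)
  0-1-1 → 0 (borrow)
  0-0-1 → 1 (borrow)
  1-0-1 → 0
  1-0 → 1
  0-1 → 1 (borrow)
  0-0-1 → 1 (borrow)
  1-1-1 → 1 (borrow)
  1-1-1 → 1 (borrow)
  0-1-1 → 0 (borrow)
  1-0-1 → 0
  0-0 → 0
  1-0 → 1
  0-0 → 0
  1-1 → 0
  1-1 → 0
  0-1 → 1 (borrow)
  1-0-1 → 0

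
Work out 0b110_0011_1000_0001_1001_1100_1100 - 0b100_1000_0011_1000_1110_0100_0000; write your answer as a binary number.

0b1101101001000101110001100

Subtract column by column in base 2:
  0-0 → 0
  0-0 → 0
  1-0 → 1
  1-0 → 1
  0-0 → 0
  0-0 → 0
  1-1 → 0
  1-0 → 1
  1-0 → 1
  0-1 → 1 (borrow)
  0-1-1 → 0 (borrow)
  1-1-1 → 1 (borrow)
  1-0-1 → 0
  0-0 → 0
  0-0 → 0
  0-1 → 1 (borrow)
  0-1-1 → 0 (borrow)
  0-1-1 → 0 (borrow)
  0-0-1 → 1 (borrow)
  1-0-1 → 0
  1-0 → 1
  1-0 → 1
  0-0 → 0
  0-1 → 1 (borrow)
  0-0-1 → 1 (borrow)
  1-0-1 → 0
  1-1 → 0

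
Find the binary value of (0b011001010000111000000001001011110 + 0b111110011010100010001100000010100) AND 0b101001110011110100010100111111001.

Add column by column in base 2, right to left:
  0+0 = 0
  1+0 = 1
  1+1 = 0 carry 1
  1+0+1 = 0 carry 1
  1+1+1 = 1 carry 1
  0+0+1 = 1
  1+0 = 1
  0+0 = 0
  0+0 = 0
  1+0 = 1
  0+0 = 0
  0+1 = 1
  0+1 = 1
  0+0 = 0
  0+0 = 0
  0+0 = 0
  0+1 = 1
  0+0 = 0
  1+0 = 1
  1+0 = 1
  1+1 = 0 carry 1
  0+0+1 = 1
  0+1 = 1
  0+0 = 0
  0+1 = 1
  1+1 = 0 carry 1
  0+0+1 = 1
  1+0 = 1
  0+1 = 1
  0+1 = 1
  1+1 = 0 carry 1
  1+1+1 = 1 carry 1
  0+1+1 = 0 carry 1
  final carry 1
Sum = 0b1010111101011011010001101001110010; now AND with 0b101001110011110100010100111111001:
  1010111101011011010001101001110010
& 0101001110011110100010100111111001
= 0000001100011010000000100001110000

0b1100011010000000100001110000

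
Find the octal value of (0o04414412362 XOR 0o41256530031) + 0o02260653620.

0o50122776173

First 0o04414412362 XOR 0o41256530031 = 0o45642122353.
Add column by column in base 8, right to left:
  3+0 = 3
  5+2 = 7
  3+6 = 1 carry 1
  2+3+1 = 6
  2+5 = 7
  1+6 = 7
  2+0 = 2
  4+6 = 2 carry 1
  6+2+1 = 1 carry 1
  5+2+1 = 0 carry 1
  4+0+1 = 5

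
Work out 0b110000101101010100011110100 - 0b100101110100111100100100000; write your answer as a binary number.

0b1010111000010111111010100

Subtract column by column in base 2:
  0-0 → 0
  0-0 → 0
  1-0 → 1
  0-0 → 0
  1-0 → 1
  1-1 → 0
  1-0 → 1
  1-0 → 1
  0-1 → 1 (borrow)
  0-0-1 → 1 (borrow)
  0-0-1 → 1 (borrow)
  1-1-1 → 1 (borrow)
  0-1-1 → 0 (borrow)
  1-1-1 → 1 (borrow)
  0-1-1 → 0 (borrow)
  1-0-1 → 0
  0-0 → 0
  1-1 → 0
  1-0 → 1
  0-1 → 1 (borrow)
  1-1-1 → 1 (borrow)
  0-1-1 → 0 (borrow)
  0-0-1 → 1 (borrow)
  0-1-1 → 0 (borrow)
  0-0-1 → 1 (borrow)
  1-0-1 → 0
  1-1 → 0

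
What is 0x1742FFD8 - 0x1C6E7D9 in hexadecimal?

Subtract column by column in base 16:
  8-9 → F (borrow)
  D-D-1 → F (borrow)
  F-7-1 → 7
  F-E → 1
  2-6 → C (borrow)
  4-C-1 → 7 (borrow)
  7-1-1 → 5
  1-0 → 1

0x157C17FF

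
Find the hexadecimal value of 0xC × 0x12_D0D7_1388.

Multiply each base-16 digit by 12, carrying:
  8×12 = 96 → write 0 carry 6
  8×12+6 = 102 → write 6 carry 6
  3×12+6 = 42 → write A carry 2
  1×12+2 = 14 → write E
  7×12 = 84 → write 4 carry 5
  D×12+5 = 161 → write 1 carry 10
  0×12+10 = 10 → write A
  D×12 = 156 → write C carry 9
  2×12+9 = 33 → write 1 carry 2
  1×12+2 = 14 → write E

0xE1CA14EA60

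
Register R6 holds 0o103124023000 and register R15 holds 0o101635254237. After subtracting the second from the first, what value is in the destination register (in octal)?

0o1266546541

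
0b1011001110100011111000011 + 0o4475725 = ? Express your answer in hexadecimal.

0x179c398

0b1011001110100011111000011 = 0x16747c3 in hexadecimal.
0o4475725 = 0x127bd5 in hexadecimal.
Add column by column in base 16, right to left:
  3+5 = 8
  c+d = 9 carry 1
  7+b+1 = 3 carry 1
  4+7+1 = c
  7+2 = 9
  6+1 = 7
  1+0 = 1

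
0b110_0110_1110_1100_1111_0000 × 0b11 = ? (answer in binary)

0b1001101001100011011010000

Multiply each base-2 digit by 3, carrying:
  0×3 = 0 → write 0
  0×3 = 0 → write 0
  0×3 = 0 → write 0
  0×3 = 0 → write 0
  1×3 = 3 → write 1 carry 1
  1×3+1 = 4 → write 0 carry 2
  1×3+2 = 5 → write 1 carry 2
  1×3+2 = 5 → write 1 carry 2
  0×3+2 = 2 → write 0 carry 1
  0×3+1 = 1 → write 1
  1×3 = 3 → write 1 carry 1
  1×3+1 = 4 → write 0 carry 2
  0×3+2 = 2 → write 0 carry 1
  1×3+1 = 4 → write 0 carry 2
  1×3+2 = 5 → write 1 carry 2
  1×3+2 = 5 → write 1 carry 2
  0×3+2 = 2 → write 0 carry 1
  1×3+1 = 4 → write 0 carry 2
  1×3+2 = 5 → write 1 carry 2
  0×3+2 = 2 → write 0 carry 1
  0×3+1 = 1 → write 1
  1×3 = 3 → write 1 carry 1
  1×3+1 = 4 → write 0 carry 2
  remaining carry: 10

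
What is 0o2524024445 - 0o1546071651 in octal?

Subtract column by column in base 8:
  5-1 → 4
  4-5 → 7 (borrow)
  4-6-1 → 5 (borrow)
  4-1-1 → 2
  2-7 → 3 (borrow)
  0-0-1 → 7 (borrow)
  4-6-1 → 5 (borrow)
  2-4-1 → 5 (borrow)
  5-5-1 → 7 (borrow)
  2-1-1 → 0

0o755732574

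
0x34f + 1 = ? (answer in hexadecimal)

0x350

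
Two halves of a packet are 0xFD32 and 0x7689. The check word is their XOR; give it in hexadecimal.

0x8BBB

XOR each hex digit independently (no carries):
  F^7=8, D^6=B, 3^8=B, 2^9=B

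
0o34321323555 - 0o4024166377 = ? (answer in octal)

Subtract column by column in base 8:
  5-7 → 6 (borrow)
  5-7-1 → 5 (borrow)
  5-3-1 → 1
  3-6 → 5 (borrow)
  2-6-1 → 3 (borrow)
  3-1-1 → 1
  1-4 → 5 (borrow)
  2-2-1 → 7 (borrow)
  3-0-1 → 2
  4-4 → 0
  3-0 → 3

0o30275135156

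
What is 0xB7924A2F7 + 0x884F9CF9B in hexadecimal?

0x13FE1E7292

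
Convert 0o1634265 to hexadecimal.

0x738B5

Each octal digit is 3 bits: 1=001 6=110 3=011 4=100 2=010 6=110 5=101.
Group the bits into nibbles: 0111 0011 1000 1011 0101 → 738B5.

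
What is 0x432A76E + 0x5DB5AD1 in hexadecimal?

Add column by column in base 16, right to left:
  E+1 = F
  6+D = 3 carry 1
  7+A+1 = 2 carry 1
  A+5+1 = 0 carry 1
  2+B+1 = E
  3+D = 0 carry 1
  4+5+1 = A

0xA0E023F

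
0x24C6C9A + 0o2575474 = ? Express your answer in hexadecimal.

0x25767D6

0o2575474 = 0xAFB3C in hexadecimal.
Add column by column in base 16, right to left:
  A+C = 6 carry 1
  9+3+1 = D
  C+B = 7 carry 1
  6+F+1 = 6 carry 1
  C+A+1 = 7 carry 1
  4+0+1 = 5
  2+0 = 2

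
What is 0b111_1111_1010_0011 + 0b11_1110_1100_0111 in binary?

Add column by column in base 2, right to left:
  1+1 = 0 carry 1
  1+1+1 = 1 carry 1
  0+1+1 = 0 carry 1
  0+0+1 = 1
  0+0 = 0
  1+0 = 1
  0+1 = 1
  1+1 = 0 carry 1
  1+0+1 = 0 carry 1
  1+1+1 = 1 carry 1
  1+1+1 = 1 carry 1
  1+1+1 = 1 carry 1
  1+1+1 = 1 carry 1
  1+1+1 = 1 carry 1
  1+0+1 = 0 carry 1
  final carry 1

0b1011111001101010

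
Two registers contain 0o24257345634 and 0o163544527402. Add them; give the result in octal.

0o210024075236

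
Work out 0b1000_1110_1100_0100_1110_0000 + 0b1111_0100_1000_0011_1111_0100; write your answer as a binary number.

0b1100000110100100011010100

Add column by column in base 2, right to left:
  0+0 = 0
  0+0 = 0
  0+1 = 1
  0+0 = 0
  0+1 = 1
  1+1 = 0 carry 1
  1+1+1 = 1 carry 1
  1+1+1 = 1 carry 1
  0+1+1 = 0 carry 1
  0+1+1 = 0 carry 1
  1+0+1 = 0 carry 1
  0+0+1 = 1
  0+0 = 0
  0+0 = 0
  1+0 = 1
  1+1 = 0 carry 1
  0+0+1 = 1
  1+0 = 1
  1+1 = 0 carry 1
  1+0+1 = 0 carry 1
  0+1+1 = 0 carry 1
  0+1+1 = 0 carry 1
  0+1+1 = 0 carry 1
  1+1+1 = 1 carry 1
  final carry 1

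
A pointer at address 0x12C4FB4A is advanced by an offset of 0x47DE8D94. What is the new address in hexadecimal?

Add column by column in base 16, right to left:
  A+4 = E
  4+9 = D
  B+D = 8 carry 1
  F+8+1 = 8 carry 1
  4+E+1 = 3 carry 1
  C+D+1 = A carry 1
  2+7+1 = A
  1+4 = 5

0x5AA388DE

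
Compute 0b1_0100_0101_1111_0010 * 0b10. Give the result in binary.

Multiply each base-2 digit by 2, carrying:
  0×2 = 0 → write 0
  1×2 = 2 → write 0 carry 1
  0×2+1 = 1 → write 1
  0×2 = 0 → write 0
  1×2 = 2 → write 0 carry 1
  1×2+1 = 3 → write 1 carry 1
  1×2+1 = 3 → write 1 carry 1
  1×2+1 = 3 → write 1 carry 1
  1×2+1 = 3 → write 1 carry 1
  0×2+1 = 1 → write 1
  1×2 = 2 → write 0 carry 1
  0×2+1 = 1 → write 1
  0×2 = 0 → write 0
  0×2 = 0 → write 0
  1×2 = 2 → write 0 carry 1
  0×2+1 = 1 → write 1
  1×2 = 2 → write 0 carry 1
  remaining carry: 1

0b101000101111100100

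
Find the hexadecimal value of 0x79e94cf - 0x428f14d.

Subtract column by column in base 16:
  f-d → 2
  c-4 → 8
  4-1 → 3
  9-f → a (borrow)
  e-8-1 → 5
  9-2 → 7
  7-4 → 3

0x375a382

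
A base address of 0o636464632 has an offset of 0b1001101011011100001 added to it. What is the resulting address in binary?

0b110011111110100000001111011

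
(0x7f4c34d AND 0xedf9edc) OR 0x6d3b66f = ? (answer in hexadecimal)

0x6d7b66f

0x7f4c34d AND 0xedf9edc = 0x6d4824c.
Then OR with 0x6d3b66f.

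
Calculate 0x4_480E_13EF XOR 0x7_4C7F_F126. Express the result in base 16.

0x30471E2C9

XOR each hex digit independently (no carries):
  4^7=3, 4^4=0, 8^C=4, 0^7=7, E^F=1, 1^F=E, 3^1=2, E^2=C, F^6=9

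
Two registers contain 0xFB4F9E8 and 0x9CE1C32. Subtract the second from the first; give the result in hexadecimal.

0x5E6DDB6

Subtract column by column in base 16:
  8-2 → 6
  E-3 → B
  9-C → D (borrow)
  F-1-1 → D
  4-E → 6 (borrow)
  B-C-1 → E (borrow)
  F-9-1 → 5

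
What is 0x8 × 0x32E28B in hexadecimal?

Multiply each base-16 digit by 8, carrying:
  B×8 = 88 → write 8 carry 5
  8×8+5 = 69 → write 5 carry 4
  2×8+4 = 20 → write 4 carry 1
  E×8+1 = 113 → write 1 carry 7
  2×8+7 = 23 → write 7 carry 1
  3×8+1 = 25 → write 9 carry 1
  remaining carry: 1

0x1971458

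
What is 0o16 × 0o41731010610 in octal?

0o732736172560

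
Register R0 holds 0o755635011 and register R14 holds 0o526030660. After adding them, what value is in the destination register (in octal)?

Add column by column in base 8, right to left:
  1+0 = 1
  1+6 = 7
  0+6 = 6
  5+0 = 5
  3+3 = 6
  6+0 = 6
  5+6 = 3 carry 1
  5+2+1 = 0 carry 1
  7+5+1 = 5 carry 1
  final carry 1

0o1503665671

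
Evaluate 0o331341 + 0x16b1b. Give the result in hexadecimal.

0x31dfc

0o331341 = 0x1b2e1 in hexadecimal.
Add column by column in base 16, right to left:
  1+b = c
  e+1 = f
  2+b = d
  b+6 = 1 carry 1
  1+1+1 = 3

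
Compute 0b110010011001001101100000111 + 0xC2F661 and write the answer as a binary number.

0b111000011111001000101101000

0xC2F661 = 0b110000101111011001100001 in binary.
Add column by column in base 2, right to left:
  1+1 = 0 carry 1
  1+0+1 = 0 carry 1
  1+0+1 = 0 carry 1
  0+0+1 = 1
  0+0 = 0
  0+1 = 1
  0+1 = 1
  0+0 = 0
  1+0 = 1
  1+1 = 0 carry 1
  0+1+1 = 0 carry 1
  1+0+1 = 0 carry 1
  1+1+1 = 1 carry 1
  0+1+1 = 0 carry 1
  0+1+1 = 0 carry 1
  1+1+1 = 1 carry 1
  0+0+1 = 1
  0+1 = 1
  1+0 = 1
  1+0 = 1
  0+0 = 0
  0+0 = 0
  1+1 = 0 carry 1
  0+1+1 = 0 carry 1
  0+0+1 = 1
  1+0 = 1
  1+0 = 1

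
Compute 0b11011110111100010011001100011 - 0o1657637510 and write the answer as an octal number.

0o1507563433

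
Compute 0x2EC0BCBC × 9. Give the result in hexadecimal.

Multiply each base-16 digit by 9, carrying:
  C×9 = 108 → write C carry 6
  B×9+6 = 105 → write 9 carry 6
  C×9+6 = 114 → write 2 carry 7
  B×9+7 = 106 → write A carry 6
  0×9+6 = 6 → write 6
  C×9 = 108 → write C carry 6
  E×9+6 = 132 → write 4 carry 8
  2×9+8 = 26 → write A carry 1
  remaining carry: 1

0x1A4C6A29C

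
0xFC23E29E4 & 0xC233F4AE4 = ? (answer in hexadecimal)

AND each hex digit independently (no carries):
  F&C=C, C&2=0, 2&3=2, 3&3=3, E&F=E, 2&4=0, 9&A=8, E&E=E, 4&4=4

0xC023E08E4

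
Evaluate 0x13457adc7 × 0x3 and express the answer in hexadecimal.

0x39d070955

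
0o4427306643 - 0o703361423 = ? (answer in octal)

Subtract column by column in base 8:
  3-3 → 0
  4-2 → 2
  6-4 → 2
  6-1 → 5
  0-6 → 2 (borrow)
  3-3-1 → 7 (borrow)
  7-3-1 → 3
  2-0 → 2
  4-7 → 5 (borrow)
  4-0-1 → 3

0o3523725220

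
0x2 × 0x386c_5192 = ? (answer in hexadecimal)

Multiply each base-16 digit by 2, carrying:
  2×2 = 4 → write 4
  9×2 = 18 → write 2 carry 1
  1×2+1 = 3 → write 3
  5×2 = 10 → write a
  c×2 = 24 → write 8 carry 1
  6×2+1 = 13 → write d
  8×2 = 16 → write 0 carry 1
  3×2+1 = 7 → write 7

0x70d8a324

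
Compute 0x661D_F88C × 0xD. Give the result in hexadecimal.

0x52F859F1C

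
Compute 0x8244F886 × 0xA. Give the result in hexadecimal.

Multiply each base-16 digit by 10, carrying:
  6×10 = 60 → write C carry 3
  8×10+3 = 83 → write 3 carry 5
  8×10+5 = 85 → write 5 carry 5
  F×10+5 = 155 → write B carry 9
  4×10+9 = 49 → write 1 carry 3
  4×10+3 = 43 → write B carry 2
  2×10+2 = 22 → write 6 carry 1
  8×10+1 = 81 → write 1 carry 5
  remaining carry: 5

0x516B1B53C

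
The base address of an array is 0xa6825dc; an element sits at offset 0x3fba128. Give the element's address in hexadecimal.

0xe63c704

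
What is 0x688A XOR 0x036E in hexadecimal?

0x6BE4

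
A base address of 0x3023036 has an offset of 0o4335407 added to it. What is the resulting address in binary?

0b11000100111110101100111101

0x3023036 = 0b11000000100011000000110110 in binary.
0o4335407 = 0b100011011101100000111 in binary.
Add column by column in base 2, right to left:
  0+1 = 1
  1+1 = 0 carry 1
  1+1+1 = 1 carry 1
  0+0+1 = 1
  1+0 = 1
  1+0 = 1
  0+0 = 0
  0+0 = 0
  0+1 = 1
  0+1 = 1
  0+0 = 0
  0+1 = 1
  1+1 = 0 carry 1
  1+1+1 = 1 carry 1
  0+0+1 = 1
  0+1 = 1
  0+1 = 1
  1+0 = 1
  0+0 = 0
  0+0 = 0
  0+1 = 1
  0+0 = 0
  0+0 = 0
  0+0 = 0
  1+0 = 1
  1+0 = 1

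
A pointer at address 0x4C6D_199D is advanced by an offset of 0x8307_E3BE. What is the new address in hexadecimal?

Add column by column in base 16, right to left:
  D+E = B carry 1
  9+B+1 = 5 carry 1
  9+3+1 = D
  1+E = F
  D+7 = 4 carry 1
  6+0+1 = 7
  C+3 = F
  4+8 = C

0xCF74FD5B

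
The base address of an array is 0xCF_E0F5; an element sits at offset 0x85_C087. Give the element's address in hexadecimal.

Add column by column in base 16, right to left:
  5+7 = C
  F+8 = 7 carry 1
  0+0+1 = 1
  E+C = A carry 1
  F+5+1 = 5 carry 1
  C+8+1 = 5 carry 1
  final carry 1

0x155A17C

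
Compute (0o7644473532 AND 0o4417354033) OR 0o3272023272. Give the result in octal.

0o7676073272

0o7644473532 AND 0o4417354033 = 0o4404050032.
Then OR with 0o3272023272.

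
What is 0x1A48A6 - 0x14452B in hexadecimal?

0x6037B

Subtract column by column in base 16:
  6-B → B (borrow)
  A-2-1 → 7
  8-5 → 3
  4-4 → 0
  A-4 → 6
  1-1 → 0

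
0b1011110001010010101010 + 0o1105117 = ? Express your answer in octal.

0b1011110001010010101010 = 0o13612252 in octal.
Add column by column in base 8, right to left:
  2+7 = 1 carry 1
  5+1+1 = 7
  2+1 = 3
  2+5 = 7
  1+0 = 1
  6+1 = 7
  3+1 = 4
  1+0 = 1

0o14717371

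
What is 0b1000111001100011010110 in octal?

0o10714326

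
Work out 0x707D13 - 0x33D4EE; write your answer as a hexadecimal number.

Subtract column by column in base 16:
  3-E → 5 (borrow)
  1-E-1 → 2 (borrow)
  D-4-1 → 8
  7-D → A (borrow)
  0-3-1 → C (borrow)
  7-3-1 → 3

0x3CA825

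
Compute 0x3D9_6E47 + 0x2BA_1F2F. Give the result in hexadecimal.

0x6938D76

Add column by column in base 16, right to left:
  7+F = 6 carry 1
  4+2+1 = 7
  E+F = D carry 1
  6+1+1 = 8
  9+A = 3 carry 1
  D+B+1 = 9 carry 1
  3+2+1 = 6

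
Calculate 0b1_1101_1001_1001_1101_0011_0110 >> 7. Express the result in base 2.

0b111011001100111010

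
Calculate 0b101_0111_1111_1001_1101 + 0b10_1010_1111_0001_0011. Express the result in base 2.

0b10000010111010110000

Add column by column in base 2, right to left:
  1+1 = 0 carry 1
  0+1+1 = 0 carry 1
  1+0+1 = 0 carry 1
  1+0+1 = 0 carry 1
  1+1+1 = 1 carry 1
  0+0+1 = 1
  0+0 = 0
  1+0 = 1
  1+1 = 0 carry 1
  1+1+1 = 1 carry 1
  1+1+1 = 1 carry 1
  1+1+1 = 1 carry 1
  1+0+1 = 0 carry 1
  1+1+1 = 1 carry 1
  1+0+1 = 0 carry 1
  0+1+1 = 0 carry 1
  1+0+1 = 0 carry 1
  0+1+1 = 0 carry 1
  1+0+1 = 0 carry 1
  final carry 1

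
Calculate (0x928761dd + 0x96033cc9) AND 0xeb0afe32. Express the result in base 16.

0x280a9e22

Add column by column in base 16, right to left:
  d+9 = 6 carry 1
  d+c+1 = a carry 1
  1+c+1 = e
  6+3 = 9
  7+3 = a
  8+0 = 8
  2+6 = 8
  9+9 = 2 carry 1
  final carry 1
Sum = 0x1288a9ea6; now AND with 0xeb0afe32:
  1&0=0, 2&e=2, 8&b=8, 8&0=0, a&a=a, 9&f=9, e&e=e, a&3=2, 6&2=2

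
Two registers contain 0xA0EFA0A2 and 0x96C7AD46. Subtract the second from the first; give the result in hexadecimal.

0xA27F35C

Subtract column by column in base 16:
  2-6 → C (borrow)
  A-4-1 → 5
  0-D → 3 (borrow)
  A-A-1 → F (borrow)
  F-7-1 → 7
  E-C → 2
  0-6 → A (borrow)
  A-9-1 → 0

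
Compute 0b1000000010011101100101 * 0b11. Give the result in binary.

Multiply each base-2 digit by 3, carrying:
  1×3 = 3 → write 1 carry 1
  0×3+1 = 1 → write 1
  1×3 = 3 → write 1 carry 1
  0×3+1 = 1 → write 1
  0×3 = 0 → write 0
  1×3 = 3 → write 1 carry 1
  1×3+1 = 4 → write 0 carry 2
  0×3+2 = 2 → write 0 carry 1
  1×3+1 = 4 → write 0 carry 2
  1×3+2 = 5 → write 1 carry 2
  1×3+2 = 5 → write 1 carry 2
  0×3+2 = 2 → write 0 carry 1
  0×3+1 = 1 → write 1
  1×3 = 3 → write 1 carry 1
  0×3+1 = 1 → write 1
  0×3 = 0 → write 0
  0×3 = 0 → write 0
  0×3 = 0 → write 0
  0×3 = 0 → write 0
  0×3 = 0 → write 0
  0×3 = 0 → write 0
  1×3 = 3 → write 1 carry 1
  remaining carry: 1

0b11000000111011000101111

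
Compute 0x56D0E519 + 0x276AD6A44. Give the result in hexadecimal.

0x2CD7E4F5D

Add column by column in base 16, right to left:
  9+4 = D
  1+4 = 5
  5+A = F
  E+6 = 4 carry 1
  0+D+1 = E
  D+A = 7 carry 1
  6+6+1 = D
  5+7 = C
  0+2 = 2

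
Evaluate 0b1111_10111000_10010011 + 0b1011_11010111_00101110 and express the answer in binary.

Add column by column in base 2, right to left:
  1+0 = 1
  1+1 = 0 carry 1
  0+1+1 = 0 carry 1
  0+1+1 = 0 carry 1
  1+0+1 = 0 carry 1
  0+1+1 = 0 carry 1
  0+0+1 = 1
  1+0 = 1
  0+1 = 1
  0+1 = 1
  0+1 = 1
  1+0 = 1
  1+1 = 0 carry 1
  1+0+1 = 0 carry 1
  0+1+1 = 0 carry 1
  1+1+1 = 1 carry 1
  1+1+1 = 1 carry 1
  1+1+1 = 1 carry 1
  1+0+1 = 0 carry 1
  1+1+1 = 1 carry 1
  final carry 1

0b110111000111111000001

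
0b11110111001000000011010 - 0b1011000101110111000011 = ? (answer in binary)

Subtract column by column in base 2:
  0-1 → 1 (borrow)
  1-1-1 → 1 (borrow)
  0-0-1 → 1 (borrow)
  1-0-1 → 0
  1-0 → 1
  0-0 → 0
  0-1 → 1 (borrow)
  0-1-1 → 0 (borrow)
  0-1-1 → 0 (borrow)
  0-0-1 → 1 (borrow)
  0-1-1 → 0 (borrow)
  0-1-1 → 0 (borrow)
  1-1-1 → 1 (borrow)
  0-0-1 → 1 (borrow)
  0-1-1 → 0 (borrow)
  1-0-1 → 0
  1-0 → 1
  1-0 → 1
  0-1 → 1 (borrow)
  1-1-1 → 1 (borrow)
  1-0-1 → 0
  1-1 → 0
  1-0 → 1

0b10011110011001001010111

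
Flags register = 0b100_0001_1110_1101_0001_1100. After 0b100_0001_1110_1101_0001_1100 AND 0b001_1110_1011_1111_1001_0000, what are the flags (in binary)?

AND bit by bit (1 only where both bits are 1):
  10000011110110100011100
& 00111101011111110010000
= 00000001010110100010000

0b00000001010110100010000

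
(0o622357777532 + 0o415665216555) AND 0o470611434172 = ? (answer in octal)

0o40201014102

Add column by column in base 8, right to left:
  2+5 = 7
  3+5 = 0 carry 1
  5+5+1 = 3 carry 1
  7+6+1 = 6 carry 1
  7+1+1 = 1 carry 1
  7+2+1 = 2 carry 1
  7+5+1 = 5 carry 1
  5+6+1 = 4 carry 1
  3+6+1 = 2 carry 1
  2+5+1 = 0 carry 1
  2+1+1 = 4
  6+4 = 2 carry 1
  final carry 1
Sum = 0o1240245216307; now AND with 0o470611434172:
  1&0=0, 2&4=0, 4&7=4, 0&0=0, 2&6=2, 4&1=0, 5&1=1, 2&4=0, 1&3=1, 6&4=4, 3&1=1, 0&7=0, 7&2=2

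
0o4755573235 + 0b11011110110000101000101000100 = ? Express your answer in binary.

0o4755573235 = 0b100111101101101111011010011101 in binary.
Add column by column in base 2, right to left:
  1+0 = 1
  0+0 = 0
  1+1 = 0 carry 1
  1+0+1 = 0 carry 1
  1+0+1 = 0 carry 1
  0+0+1 = 1
  0+1 = 1
  1+0 = 1
  0+1 = 1
  1+0 = 1
  1+0 = 1
  0+0 = 0
  1+1 = 0 carry 1
  1+0+1 = 0 carry 1
  1+1+1 = 1 carry 1
  1+0+1 = 0 carry 1
  0+0+1 = 1
  1+0 = 1
  1+0 = 1
  0+1 = 1
  1+1 = 0 carry 1
  1+0+1 = 0 carry 1
  0+1+1 = 0 carry 1
  1+1+1 = 1 carry 1
  1+1+1 = 1 carry 1
  1+1+1 = 1 carry 1
  1+0+1 = 0 carry 1
  0+1+1 = 0 carry 1
  0+1+1 = 0 carry 1
  1+0+1 = 0 carry 1
  final carry 1

0b1000011100011110100011111100001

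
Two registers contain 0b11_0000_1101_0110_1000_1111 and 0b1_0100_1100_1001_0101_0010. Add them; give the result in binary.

Add column by column in base 2, right to left:
  1+0 = 1
  1+1 = 0 carry 1
  1+0+1 = 0 carry 1
  1+0+1 = 0 carry 1
  0+1+1 = 0 carry 1
  0+0+1 = 1
  0+1 = 1
  1+0 = 1
  0+1 = 1
  1+0 = 1
  1+0 = 1
  0+1 = 1
  1+0 = 1
  0+0 = 0
  1+1 = 0 carry 1
  1+1+1 = 1 carry 1
  0+0+1 = 1
  0+0 = 0
  0+1 = 1
  0+0 = 0
  1+1 = 0 carry 1
  1+0+1 = 0 carry 1
  final carry 1

0b10001011001111111100001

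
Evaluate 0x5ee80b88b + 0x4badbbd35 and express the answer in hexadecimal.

0xaa95c75c0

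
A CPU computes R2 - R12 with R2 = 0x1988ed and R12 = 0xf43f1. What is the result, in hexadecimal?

0xa44fc

Subtract column by column in base 16:
  d-1 → c
  e-f → f (borrow)
  8-3-1 → 4
  8-4 → 4
  9-f → a (borrow)
  1-0-1 → 0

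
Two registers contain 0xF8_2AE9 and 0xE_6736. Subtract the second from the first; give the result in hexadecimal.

Subtract column by column in base 16:
  9-6 → 3
  E-3 → B
  A-7 → 3
  2-6 → C (borrow)
  8-E-1 → 9 (borrow)
  F-0-1 → E

0xE9C3B3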